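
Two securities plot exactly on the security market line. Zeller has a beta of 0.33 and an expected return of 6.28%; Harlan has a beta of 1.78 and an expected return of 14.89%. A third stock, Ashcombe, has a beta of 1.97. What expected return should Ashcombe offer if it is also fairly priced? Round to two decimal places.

MRP (SML slope) = (14.89% − 6.28%) / (1.78 − 0.33) = 8.61% / 1.45 = 5.9379%
R_f (intercept) = 6.28% − 0.33 × 5.9379% = 4.3205%
E(R_Ashcombe) = R_f + β × MRP = 4.3205% + 1.97 × 5.9379% = 16.02%

16.02%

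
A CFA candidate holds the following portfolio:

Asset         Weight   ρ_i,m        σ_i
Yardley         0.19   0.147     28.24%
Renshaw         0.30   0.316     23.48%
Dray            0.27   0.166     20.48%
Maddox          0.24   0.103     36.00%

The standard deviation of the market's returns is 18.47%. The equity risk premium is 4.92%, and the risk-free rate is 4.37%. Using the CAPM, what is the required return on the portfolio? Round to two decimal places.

β_Yardley = 0.147 × 28.24% / 18.47% = 0.2248
β_Renshaw = 0.316 × 23.48% / 18.47% = 0.4017
β_Dray = 0.166 × 20.48% / 18.47% = 0.1841
β_Maddox = 0.103 × 36.00% / 18.47% = 0.2008
β_P = Σ w_i β_i = 0.19×0.2248 + 0.30×0.4017 + 0.27×0.1841 + 0.24×0.2008 = 0.2611
E(R_P) = R_f + β_P × MRP = 4.37% + 0.2611 × 4.92% = 5.65%

5.65%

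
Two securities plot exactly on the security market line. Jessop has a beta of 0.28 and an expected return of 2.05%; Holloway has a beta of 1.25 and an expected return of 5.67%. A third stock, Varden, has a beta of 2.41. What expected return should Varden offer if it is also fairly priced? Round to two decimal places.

MRP (SML slope) = (5.67% − 2.05%) / (1.25 − 0.28) = 3.62% / 0.97 = 3.7320%
R_f (intercept) = 2.05% − 0.28 × 3.7320% = 1.0050%
E(R_Varden) = R_f + β × MRP = 1.0050% + 2.41 × 3.7320% = 10.00%

10.00%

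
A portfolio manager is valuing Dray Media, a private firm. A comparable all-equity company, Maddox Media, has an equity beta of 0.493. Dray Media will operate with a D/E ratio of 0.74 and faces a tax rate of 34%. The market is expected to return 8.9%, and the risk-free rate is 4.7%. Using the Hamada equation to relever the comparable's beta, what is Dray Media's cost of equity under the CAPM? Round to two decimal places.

β_L = β_U × [1 + (1 − t)(D/E)] = 0.493 × [1 + (1 − 0.34) × 0.74]
    = 0.493 × [1 + 0.66 × 0.74] = 0.493 × 1.4884 = 0.7338
MRP = 8.9% − 4.7% = 4.20%
E(R) = R_f + β_L × MRP = 4.7% + 0.7338 × 4.2% = 7.78%

7.78%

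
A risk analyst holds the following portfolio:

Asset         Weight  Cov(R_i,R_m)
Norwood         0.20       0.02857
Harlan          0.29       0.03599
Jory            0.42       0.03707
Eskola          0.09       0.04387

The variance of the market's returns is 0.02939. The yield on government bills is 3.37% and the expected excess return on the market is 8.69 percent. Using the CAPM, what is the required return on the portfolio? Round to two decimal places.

β_Norwood = 0.02857 / 0.02939 = 0.9721
β_Harlan = 0.03599 / 0.02939 = 1.2246
β_Jory = 0.03707 / 0.02939 = 1.2613
β_Eskola = 0.04387 / 0.02939 = 1.4927
β_P = Σ w_i β_i = 0.20×0.9721 + 0.29×1.2246 + 0.42×1.2613 + 0.09×1.4927 = 1.2136
E(R_P) = R_f + β_P × MRP = 3.37% + 1.2136 × 8.69% = 13.92%

13.92%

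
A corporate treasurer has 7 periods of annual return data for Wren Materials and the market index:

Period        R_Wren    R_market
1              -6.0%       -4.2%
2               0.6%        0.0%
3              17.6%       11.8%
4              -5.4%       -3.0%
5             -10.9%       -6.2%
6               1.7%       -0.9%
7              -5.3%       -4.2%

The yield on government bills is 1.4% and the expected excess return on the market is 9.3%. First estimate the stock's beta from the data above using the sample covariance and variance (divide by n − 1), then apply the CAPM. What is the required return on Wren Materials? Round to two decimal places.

15.59%

Mean R_i = (-6.0 + 0.6 + 17.6 − 5.4 − 10.9 + 1.7 − 5.3) / 7 = -1.1000%
Mean R_m = (-4.2 + 0.0 + 11.8 − 3.0 − 6.2 − 0.9 − 4.2) / 7 = -0.9571%
Σ(R_i − R̄_i)(R_m − R̄_m) = 330.0200  ⇒  Cov = 330.0200 / 6 = 55.0033
Σ(R_m − R̄_m)² = 216.3571  ⇒  Var(R_m) = 216.3571 / 6 = 36.0595
β = Cov / Var(R_m) = 55.0033 / 36.0595 = 1.5253
E(R) = R_f + β × MRP = 1.4% + 1.5253 × 9.3% = 15.59%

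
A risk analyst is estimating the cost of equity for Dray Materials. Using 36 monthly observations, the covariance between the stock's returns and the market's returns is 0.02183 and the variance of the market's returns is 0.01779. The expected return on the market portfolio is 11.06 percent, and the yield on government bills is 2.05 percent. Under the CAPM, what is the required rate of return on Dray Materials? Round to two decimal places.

13.11%

β = Cov(R_i, R_m) / Var(R_m) = 0.02183 / 0.01779 = 1.2271
MRP = 11.06% − 2.05% = 9.01%
E(R) = R_f + β × MRP = 2.05% + 1.2271 × 9.01% = 13.11%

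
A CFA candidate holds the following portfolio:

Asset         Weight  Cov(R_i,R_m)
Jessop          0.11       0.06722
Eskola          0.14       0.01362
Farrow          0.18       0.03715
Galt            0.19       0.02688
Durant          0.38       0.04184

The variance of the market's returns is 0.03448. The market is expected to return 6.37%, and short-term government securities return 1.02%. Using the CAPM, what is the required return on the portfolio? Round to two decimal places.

6.76%

β_Jessop = 0.06722 / 0.03448 = 1.9495
β_Eskola = 0.01362 / 0.03448 = 0.3950
β_Farrow = 0.03715 / 0.03448 = 1.0774
β_Galt = 0.02688 / 0.03448 = 0.7796
β_Durant = 0.04184 / 0.03448 = 1.2135
β_P = Σ w_i β_i = 0.11×1.9495 + 0.14×0.3950 + 0.18×1.0774 + 0.19×0.7796 + 0.38×1.2135 = 1.0729
MRP = 6.37% − 1.02% = 5.35%
E(R_P) = R_f + β_P × MRP = 1.02% + 1.0729 × 5.35% = 6.76%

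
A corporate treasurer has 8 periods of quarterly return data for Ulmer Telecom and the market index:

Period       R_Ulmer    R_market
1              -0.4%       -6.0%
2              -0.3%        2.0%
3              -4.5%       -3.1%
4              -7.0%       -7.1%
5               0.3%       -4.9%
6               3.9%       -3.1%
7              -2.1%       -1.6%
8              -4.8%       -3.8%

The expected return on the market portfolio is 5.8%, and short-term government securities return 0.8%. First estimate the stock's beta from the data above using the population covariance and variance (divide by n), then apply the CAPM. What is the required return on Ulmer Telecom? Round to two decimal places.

Mean R_i = (-0.4 − 0.3 − 4.5 − 7.0 + 0.3 + 3.9 − 2.1 − 4.8) / 8 = -1.8625%
Mean R_m = (-6.0 + 2.0 − 3.1 − 7.1 − 4.9 − 3.1 − 1.6 − 3.8) / 8 = -3.4500%
Σ(R_i − R̄_i)(R_m − R̄_m) = 22.0850  ⇒  Cov = 22.0850 / 8 = 2.7606
Σ(R_m − R̄_m)² = 55.4200  ⇒  Var(R_m) = 55.4200 / 8 = 6.9275
β = Cov / Var(R_m) = 2.7606 / 6.9275 = 0.3985
MRP = 5.8% − 0.8% = 5.00%
E(R) = R_f + β × MRP = 0.8% + 0.3985 × 5.0% = 2.79%

2.79%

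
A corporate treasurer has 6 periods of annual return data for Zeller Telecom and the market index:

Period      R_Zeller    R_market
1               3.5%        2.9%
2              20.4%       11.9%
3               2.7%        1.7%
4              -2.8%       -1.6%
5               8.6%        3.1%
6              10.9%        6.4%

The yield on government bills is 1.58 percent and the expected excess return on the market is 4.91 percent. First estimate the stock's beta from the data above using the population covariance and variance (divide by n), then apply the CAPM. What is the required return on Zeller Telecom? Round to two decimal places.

9.96%

Mean R_i = (3.5 + 20.4 + 2.7 − 2.8 + 8.6 + 10.9) / 6 = 7.2167%
Mean R_m = (2.9 + 11.9 + 1.7 − 1.6 + 3.1 + 6.4) / 6 = 4.0667%
Σ(R_i − R̄_i)(R_m − R̄_m) = 182.3133  ⇒  Cov = 182.3133 / 6 = 30.3856
Σ(R_m − R̄_m)² = 106.8133  ⇒  Var(R_m) = 106.8133 / 6 = 17.8022
β = Cov / Var(R_m) = 30.3856 / 17.8022 = 1.7068
E(R) = R_f + β × MRP = 1.58% + 1.7068 × 4.91% = 9.96%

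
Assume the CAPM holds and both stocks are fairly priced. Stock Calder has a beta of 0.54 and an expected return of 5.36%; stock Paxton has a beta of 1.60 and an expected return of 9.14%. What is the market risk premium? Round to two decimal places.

3.57%

Both satisfy E(R) = R_f + β·MRP, so the slope of the SML is
MRP = (9.14% − 5.36%) / (1.60 − 0.54) = 3.78% / 1.06 = 3.5660%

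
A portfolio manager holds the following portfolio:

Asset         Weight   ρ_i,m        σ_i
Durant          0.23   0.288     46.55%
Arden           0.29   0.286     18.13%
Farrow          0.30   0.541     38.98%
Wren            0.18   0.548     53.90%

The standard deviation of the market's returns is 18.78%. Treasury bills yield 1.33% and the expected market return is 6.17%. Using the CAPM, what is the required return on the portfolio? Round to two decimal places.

5.51%

β_Durant = 0.288 × 46.55% / 18.78% = 0.7139
β_Arden = 0.286 × 18.13% / 18.78% = 0.2761
β_Farrow = 0.541 × 38.98% / 18.78% = 1.1229
β_Wren = 0.548 × 53.90% / 18.78% = 1.5728
β_P = Σ w_i β_i = 0.23×0.7139 + 0.29×0.2761 + 0.30×1.1229 + 0.18×1.5728 = 0.8642
MRP = 6.17% − 1.33% = 4.84%
E(R_P) = R_f + β_P × MRP = 1.33% + 0.8642 × 4.84% = 5.51%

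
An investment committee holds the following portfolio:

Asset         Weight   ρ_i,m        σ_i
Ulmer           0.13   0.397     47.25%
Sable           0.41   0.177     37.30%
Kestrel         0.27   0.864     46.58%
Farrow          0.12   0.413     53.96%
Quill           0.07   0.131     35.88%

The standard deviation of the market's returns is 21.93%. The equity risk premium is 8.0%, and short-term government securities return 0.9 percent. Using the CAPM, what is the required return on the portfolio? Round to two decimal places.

β_Ulmer = 0.397 × 47.25% / 21.93% = 0.8554
β_Sable = 0.177 × 37.30% / 21.93% = 0.3011
β_Kestrel = 0.864 × 46.58% / 21.93% = 1.8352
β_Farrow = 0.413 × 53.96% / 21.93% = 1.0162
β_Quill = 0.131 × 35.88% / 21.93% = 0.2143
β_P = Σ w_i β_i = 0.13×0.8554 + 0.41×0.3011 + 0.27×1.8352 + 0.12×1.0162 + 0.07×0.2143 = 0.8671
E(R_P) = R_f + β_P × MRP = 0.9% + 0.8671 × 8.0% = 7.84%

7.84%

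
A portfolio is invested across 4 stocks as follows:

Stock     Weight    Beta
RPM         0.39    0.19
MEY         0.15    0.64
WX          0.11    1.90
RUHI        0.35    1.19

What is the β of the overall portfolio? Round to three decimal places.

β_P = Σ w_i β_i = 0.39×0.19 + 0.15×0.64 + 0.11×1.90 + 0.35×1.19 = 0.7956

0.796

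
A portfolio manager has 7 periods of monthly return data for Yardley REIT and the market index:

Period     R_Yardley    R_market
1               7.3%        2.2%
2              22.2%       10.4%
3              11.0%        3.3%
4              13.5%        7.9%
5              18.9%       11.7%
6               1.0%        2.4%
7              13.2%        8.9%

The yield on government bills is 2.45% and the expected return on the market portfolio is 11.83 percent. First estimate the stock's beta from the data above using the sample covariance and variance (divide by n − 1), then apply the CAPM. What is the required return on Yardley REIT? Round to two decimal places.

Mean R_i = (7.3 + 22.2 + 11.0 + 13.5 + 18.9 + 1.0 + 13.2) / 7 = 12.4429%
Mean R_m = (2.2 + 10.4 + 3.3 + 7.9 + 11.7 + 2.4 + 8.9) / 7 = 6.6857%
Σ(R_i − R̄_i)(R_m − R̄_m) = 148.5743  ⇒  Cov = 148.5743 / 6 = 24.7624
Σ(R_m − R̄_m)² = 95.2686  ⇒  Var(R_m) = 95.2686 / 6 = 15.8781
β = Cov / Var(R_m) = 24.7624 / 15.8781 = 1.5595
MRP = 11.83% − 2.45% = 9.38%
E(R) = R_f + β × MRP = 2.45% + 1.5595 × 9.38% = 17.08%

17.08%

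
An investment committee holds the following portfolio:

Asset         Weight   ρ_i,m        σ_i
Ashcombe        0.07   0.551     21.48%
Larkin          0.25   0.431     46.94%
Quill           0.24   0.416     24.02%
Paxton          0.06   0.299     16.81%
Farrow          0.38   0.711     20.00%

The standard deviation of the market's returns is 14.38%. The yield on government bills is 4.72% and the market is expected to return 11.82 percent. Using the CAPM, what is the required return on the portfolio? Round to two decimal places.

β_Ashcombe = 0.551 × 21.48% / 14.38% = 0.8231
β_Larkin = 0.431 × 46.94% / 14.38% = 1.4069
β_Quill = 0.416 × 24.02% / 14.38% = 0.6949
β_Paxton = 0.299 × 16.81% / 14.38% = 0.3495
β_Farrow = 0.711 × 20.00% / 14.38% = 0.9889
β_P = Σ w_i β_i = 0.07×0.8231 + 0.25×1.4069 + 0.24×0.6949 + 0.06×0.3495 + 0.38×0.9889 = 0.9729
MRP = 11.82% − 4.72% = 7.10%
E(R_P) = R_f + β_P × MRP = 4.72% + 0.9729 × 7.10% = 11.63%

11.63%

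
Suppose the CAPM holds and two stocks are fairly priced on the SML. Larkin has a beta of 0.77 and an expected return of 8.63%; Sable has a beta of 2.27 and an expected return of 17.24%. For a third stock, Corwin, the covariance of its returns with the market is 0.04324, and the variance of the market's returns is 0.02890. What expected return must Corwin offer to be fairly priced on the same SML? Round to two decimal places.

12.80%

MRP = (17.24% − 8.63%) / (2.27 − 0.77) = 5.7400%
R_f = 8.63% − 0.77 × 5.7400% = 4.2102%
β_Corwin = Cov / Var(R_m) = 0.04324 / 0.02890 = 1.4962
E(R_Corwin) = R_f + β × MRP = 4.2102% + 1.4962 × 5.7400% = 12.80%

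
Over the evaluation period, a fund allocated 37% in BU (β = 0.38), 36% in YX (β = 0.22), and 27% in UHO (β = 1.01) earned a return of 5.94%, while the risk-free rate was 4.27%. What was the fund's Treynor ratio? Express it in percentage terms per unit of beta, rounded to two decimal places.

β_P = 0.37×0.38 + 0.36×0.22 + 0.27×1.01 = 0.4925
Treynor = (R_P − R_f) / β_P = (5.94% − 4.27%) / 0.4925 = 1.67% / 0.4925 = 3.39%

3.39%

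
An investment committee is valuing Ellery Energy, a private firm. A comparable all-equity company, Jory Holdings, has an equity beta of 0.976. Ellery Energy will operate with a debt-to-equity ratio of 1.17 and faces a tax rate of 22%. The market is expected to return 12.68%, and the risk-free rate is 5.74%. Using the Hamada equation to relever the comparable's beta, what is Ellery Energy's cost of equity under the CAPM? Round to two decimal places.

β_L = β_U × [1 + (1 − t)(D/E)] = 0.976 × [1 + (1 − 0.22) × 1.17]
    = 0.976 × [1 + 0.78 × 1.17] = 0.976 × 1.9126 = 1.8667
MRP = 12.68% − 5.74% = 6.94%
E(R) = R_f + β_L × MRP = 5.74% + 1.8667 × 6.94% = 18.69%

18.69%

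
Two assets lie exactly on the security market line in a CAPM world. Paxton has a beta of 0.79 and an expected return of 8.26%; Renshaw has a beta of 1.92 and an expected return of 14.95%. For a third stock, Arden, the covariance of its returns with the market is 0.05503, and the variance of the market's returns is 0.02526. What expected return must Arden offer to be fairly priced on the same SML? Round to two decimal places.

MRP = (14.95% − 8.26%) / (1.92 − 0.79) = 5.9204%
R_f = 8.26% − 0.79 × 5.9204% = 3.5829%
β_Arden = Cov / Var(R_m) = 0.05503 / 0.02526 = 2.1785
E(R_Arden) = R_f + β × MRP = 3.5829% + 2.1785 × 5.9204% = 16.48%

16.48%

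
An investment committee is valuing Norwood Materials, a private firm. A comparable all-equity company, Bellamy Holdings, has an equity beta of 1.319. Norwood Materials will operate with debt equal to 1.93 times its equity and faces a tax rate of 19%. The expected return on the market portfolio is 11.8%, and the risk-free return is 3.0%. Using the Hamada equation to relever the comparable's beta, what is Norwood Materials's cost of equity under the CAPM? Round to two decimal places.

β_L = β_U × [1 + (1 − t)(D/E)] = 1.319 × [1 + (1 − 0.19) × 1.93]
    = 1.319 × [1 + 0.81 × 1.93] = 1.319 × 2.5633 = 3.3810
MRP = 11.8% − 3.0% = 8.80%
E(R) = R_f + β_L × MRP = 3.0% + 3.3810 × 8.8% = 32.75%

32.75%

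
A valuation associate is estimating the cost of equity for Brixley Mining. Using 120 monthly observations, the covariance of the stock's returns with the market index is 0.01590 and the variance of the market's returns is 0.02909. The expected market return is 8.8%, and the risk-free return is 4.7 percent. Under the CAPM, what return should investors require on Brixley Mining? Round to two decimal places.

β = Cov(R_i, R_m) / Var(R_m) = 0.01590 / 0.02909 = 0.5466
MRP = 8.8% − 4.7% = 4.10%
E(R) = R_f + β × MRP = 4.7% + 0.5466 × 4.1% = 6.94%

6.94%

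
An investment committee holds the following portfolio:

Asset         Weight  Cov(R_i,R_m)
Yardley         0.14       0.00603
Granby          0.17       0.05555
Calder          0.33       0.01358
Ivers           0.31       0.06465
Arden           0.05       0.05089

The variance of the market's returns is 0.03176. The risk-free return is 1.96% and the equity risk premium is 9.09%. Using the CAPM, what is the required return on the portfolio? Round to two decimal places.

β_Yardley = 0.00603 / 0.03176 = 0.1899
β_Granby = 0.05555 / 0.03176 = 1.7491
β_Calder = 0.01358 / 0.03176 = 0.4276
β_Ivers = 0.06465 / 0.03176 = 2.0356
β_Arden = 0.05089 / 0.03176 = 1.6023
β_P = Σ w_i β_i = 0.14×0.1899 + 0.17×1.7491 + 0.33×0.4276 + 0.31×2.0356 + 0.05×1.6023 = 1.1762
E(R_P) = R_f + β_P × MRP = 1.96% + 1.1762 × 9.09% = 12.65%

12.65%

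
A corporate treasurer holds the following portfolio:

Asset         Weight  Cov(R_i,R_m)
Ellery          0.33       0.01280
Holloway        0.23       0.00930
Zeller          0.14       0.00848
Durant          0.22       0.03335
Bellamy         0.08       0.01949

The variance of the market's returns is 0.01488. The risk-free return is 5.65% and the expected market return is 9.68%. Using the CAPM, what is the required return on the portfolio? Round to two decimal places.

β_Ellery = 0.01280 / 0.01488 = 0.8602
β_Holloway = 0.00930 / 0.01488 = 0.6250
β_Zeller = 0.00848 / 0.01488 = 0.5699
β_Durant = 0.03335 / 0.01488 = 2.2413
β_Bellamy = 0.01949 / 0.01488 = 1.3098
β_P = Σ w_i β_i = 0.33×0.8602 + 0.23×0.6250 + 0.14×0.5699 + 0.22×2.2413 + 0.08×1.3098 = 1.1053
MRP = 9.68% − 5.65% = 4.03%
E(R_P) = R_f + β_P × MRP = 5.65% + 1.1053 × 4.03% = 10.10%

10.10%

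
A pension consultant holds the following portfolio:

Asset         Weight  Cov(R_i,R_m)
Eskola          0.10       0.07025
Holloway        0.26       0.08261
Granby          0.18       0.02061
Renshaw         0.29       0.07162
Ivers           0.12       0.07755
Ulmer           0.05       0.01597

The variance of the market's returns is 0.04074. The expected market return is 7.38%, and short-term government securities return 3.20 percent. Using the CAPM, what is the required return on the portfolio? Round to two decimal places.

9.67%

β_Eskola = 0.07025 / 0.04074 = 1.7243
β_Holloway = 0.08261 / 0.04074 = 2.0277
β_Granby = 0.02061 / 0.04074 = 0.5059
β_Renshaw = 0.07162 / 0.04074 = 1.7580
β_Ivers = 0.07755 / 0.04074 = 1.9035
β_Ulmer = 0.01597 / 0.04074 = 0.3920
β_P = Σ w_i β_i = 0.10×1.7243 + 0.26×2.0277 + 0.18×0.5059 + 0.29×1.7580 + 0.12×1.9035 + 0.05×0.3920 = 1.5485
MRP = 7.38% − 3.20% = 4.18%
E(R_P) = R_f + β_P × MRP = 3.20% + 1.5485 × 4.18% = 9.67%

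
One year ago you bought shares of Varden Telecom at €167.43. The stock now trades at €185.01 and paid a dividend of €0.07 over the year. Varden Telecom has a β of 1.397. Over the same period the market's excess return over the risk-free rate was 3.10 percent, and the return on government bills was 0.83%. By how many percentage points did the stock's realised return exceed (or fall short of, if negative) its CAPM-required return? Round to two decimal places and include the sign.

+5.38%

Realised HPR = (P1 + D1 − P0) / P0 = (185.01 + 0.07 − 167.43) / 167.43 = 17.65 / 167.43 = 10.5417%
CAPM required = R_f + β·MRP = 0.83% + 1.397 × 3.10% = 5.16070%
α = realised − required = 10.5417% − 5.16070% = +5.38%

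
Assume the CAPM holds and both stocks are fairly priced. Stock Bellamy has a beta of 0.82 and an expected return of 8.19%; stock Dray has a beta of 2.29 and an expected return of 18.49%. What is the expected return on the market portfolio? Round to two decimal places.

9.45%

Both satisfy E(R) = R_f + β·MRP, so the slope of the SML is
MRP = (18.49% − 8.19%) / (2.29 − 0.82) = 10.30% / 1.47 = 7.0068%
R_f = E(R_Bellamy) − β_Bellamy·MRP = 8.19% − 0.82 × 7.0068% = 2.4444%
E(R_m) = R_f + MRP = 2.4444% + 7.0068% = 9.45%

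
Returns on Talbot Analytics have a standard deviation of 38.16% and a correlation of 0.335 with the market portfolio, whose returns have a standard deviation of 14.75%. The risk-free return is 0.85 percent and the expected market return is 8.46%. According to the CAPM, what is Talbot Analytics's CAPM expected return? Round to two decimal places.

7.45%

β = ρ × σ_i / σ_m = 0.335 × 38.16% / 14.75% = 0.8667
MRP = 8.46% − 0.85% = 7.61%
E(R) = 0.85% + 0.8667 × 7.61% = 7.45%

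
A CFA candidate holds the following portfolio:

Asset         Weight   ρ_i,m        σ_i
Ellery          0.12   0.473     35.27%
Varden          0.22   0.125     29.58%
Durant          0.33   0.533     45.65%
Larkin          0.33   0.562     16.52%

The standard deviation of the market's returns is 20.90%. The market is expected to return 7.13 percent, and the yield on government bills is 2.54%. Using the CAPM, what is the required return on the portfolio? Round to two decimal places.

5.59%

β_Ellery = 0.473 × 35.27% / 20.90% = 0.7982
β_Varden = 0.125 × 29.58% / 20.90% = 0.1769
β_Durant = 0.533 × 45.65% / 20.90% = 1.1642
β_Larkin = 0.562 × 16.52% / 20.90% = 0.4442
β_P = Σ w_i β_i = 0.12×0.7982 + 0.22×0.1769 + 0.33×1.1642 + 0.33×0.4442 = 0.6655
MRP = 7.13% − 2.54% = 4.59%
E(R_P) = R_f + β_P × MRP = 2.54% + 0.6655 × 4.59% = 5.59%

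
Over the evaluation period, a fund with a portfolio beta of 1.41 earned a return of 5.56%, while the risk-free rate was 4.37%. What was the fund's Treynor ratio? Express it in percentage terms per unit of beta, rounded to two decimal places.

0.84%

Treynor = (R_P − R_f) / β_P = (5.56% − 4.37%) / 1.4100 = 1.19% / 1.4100 = 0.84%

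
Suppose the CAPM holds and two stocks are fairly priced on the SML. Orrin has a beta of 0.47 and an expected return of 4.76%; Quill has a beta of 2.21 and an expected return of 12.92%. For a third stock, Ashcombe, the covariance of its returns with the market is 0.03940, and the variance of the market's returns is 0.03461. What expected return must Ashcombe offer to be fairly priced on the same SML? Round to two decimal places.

7.89%

MRP = (12.92% − 4.76%) / (2.21 − 0.47) = 4.6897%
R_f = 4.76% − 0.47 × 4.6897% = 2.5558%
β_Ashcombe = Cov / Var(R_m) = 0.03940 / 0.03461 = 1.1384
E(R_Ashcombe) = R_f + β × MRP = 2.5558% + 1.1384 × 4.6897% = 7.89%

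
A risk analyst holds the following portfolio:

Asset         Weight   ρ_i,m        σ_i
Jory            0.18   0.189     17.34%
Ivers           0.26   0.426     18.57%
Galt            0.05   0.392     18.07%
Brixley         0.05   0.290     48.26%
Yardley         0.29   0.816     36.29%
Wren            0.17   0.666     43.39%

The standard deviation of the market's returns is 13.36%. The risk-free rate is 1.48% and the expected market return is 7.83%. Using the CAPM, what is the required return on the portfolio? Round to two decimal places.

β_Jory = 0.189 × 17.34% / 13.36% = 0.2453
β_Ivers = 0.426 × 18.57% / 13.36% = 0.5921
β_Galt = 0.392 × 18.07% / 13.36% = 0.5302
β_Brixley = 0.290 × 48.26% / 13.36% = 1.0476
β_Yardley = 0.816 × 36.29% / 13.36% = 2.2165
β_Wren = 0.666 × 43.39% / 13.36% = 2.1630
β_P = Σ w_i β_i = 0.18×0.2453 + 0.26×0.5921 + 0.05×0.5302 + 0.05×1.0476 + 0.29×2.2165 + 0.17×2.1630 = 1.2875
MRP = 7.83% − 1.48% = 6.35%
E(R_P) = R_f + β_P × MRP = 1.48% + 1.2875 × 6.35% = 9.66%

9.66%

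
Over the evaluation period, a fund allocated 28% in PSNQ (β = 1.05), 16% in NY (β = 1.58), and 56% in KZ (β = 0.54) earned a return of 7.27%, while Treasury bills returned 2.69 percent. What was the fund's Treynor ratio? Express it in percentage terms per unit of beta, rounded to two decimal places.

5.39%

β_P = 0.28×1.05 + 0.16×1.58 + 0.56×0.54 = 0.8492
Treynor = (R_P − R_f) / β_P = (7.27% − 2.69%) / 0.8492 = 4.58% / 0.8492 = 5.39%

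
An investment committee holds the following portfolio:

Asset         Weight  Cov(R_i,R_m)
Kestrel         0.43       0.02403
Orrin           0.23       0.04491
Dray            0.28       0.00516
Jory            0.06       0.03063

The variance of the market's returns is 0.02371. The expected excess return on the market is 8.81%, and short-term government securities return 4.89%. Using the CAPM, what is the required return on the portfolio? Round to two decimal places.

β_Kestrel = 0.02403 / 0.02371 = 1.0135
β_Orrin = 0.04491 / 0.02371 = 1.8941
β_Dray = 0.00516 / 0.02371 = 0.2176
β_Jory = 0.03063 / 0.02371 = 1.2919
β_P = Σ w_i β_i = 0.43×1.0135 + 0.23×1.8941 + 0.28×0.2176 + 0.06×1.2919 = 1.0099
E(R_P) = R_f + β_P × MRP = 4.89% + 1.0099 × 8.81% = 13.79%

13.79%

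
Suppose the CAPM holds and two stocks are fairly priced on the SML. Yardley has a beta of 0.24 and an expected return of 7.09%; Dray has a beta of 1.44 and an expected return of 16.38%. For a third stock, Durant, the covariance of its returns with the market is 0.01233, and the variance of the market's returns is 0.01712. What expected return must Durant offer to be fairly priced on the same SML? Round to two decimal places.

MRP = (16.38% − 7.09%) / (1.44 − 0.24) = 7.7417%
R_f = 7.09% − 0.24 × 7.7417% = 5.2320%
β_Durant = Cov / Var(R_m) = 0.01233 / 0.01712 = 0.7202
E(R_Durant) = R_f + β × MRP = 5.2320% + 0.7202 × 7.7417% = 10.81%

10.81%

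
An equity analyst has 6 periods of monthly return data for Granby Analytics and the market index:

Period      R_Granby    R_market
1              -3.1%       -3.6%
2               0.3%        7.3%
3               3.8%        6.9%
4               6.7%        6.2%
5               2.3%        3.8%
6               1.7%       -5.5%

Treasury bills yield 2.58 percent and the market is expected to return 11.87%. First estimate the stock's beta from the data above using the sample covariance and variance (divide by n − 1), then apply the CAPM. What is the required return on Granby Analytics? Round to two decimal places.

5.56%

Mean R_i = (-3.1 + 0.3 + 3.8 + 6.7 + 2.3 + 1.7) / 6 = 1.9500%
Mean R_m = (-3.6 + 7.3 + 6.9 + 6.2 + 3.8 − 5.5) / 6 = 2.5167%
Σ(R_i − R̄_i)(R_m − R̄_m) = 51.0550  ⇒  Cov = 51.0550 / 5 = 10.2110
Σ(R_m − R̄_m)² = 158.9883  ⇒  Var(R_m) = 158.9883 / 5 = 31.7977
β = Cov / Var(R_m) = 10.2110 / 31.7977 = 0.3211
MRP = 11.87% − 2.58% = 9.29%
E(R) = R_f + β × MRP = 2.58% + 0.3211 × 9.29% = 5.56%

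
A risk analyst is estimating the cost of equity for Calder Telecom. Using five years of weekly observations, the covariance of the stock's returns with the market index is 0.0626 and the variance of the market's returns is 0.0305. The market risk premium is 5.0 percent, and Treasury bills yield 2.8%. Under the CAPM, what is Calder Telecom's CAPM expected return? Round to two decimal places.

13.06%

β = Cov(R_i, R_m) / Var(R_m) = 0.0626 / 0.0305 = 2.0525
E(R) = R_f + β × MRP = 2.8% + 2.0525 × 5.0% = 13.06%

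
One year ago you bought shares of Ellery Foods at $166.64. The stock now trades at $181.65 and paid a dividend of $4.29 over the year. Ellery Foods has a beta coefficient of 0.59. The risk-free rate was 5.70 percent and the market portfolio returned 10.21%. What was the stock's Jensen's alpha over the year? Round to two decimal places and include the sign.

Realised HPR = (P1 + D1 − P0) / P0 = (181.65 + 4.29 − 166.64) / 166.64 = 19.30 / 166.64 = 11.5819%
MRP = 10.21% − 5.70% = 4.51%
CAPM required = R_f + β·MRP = 5.70% + 0.59 × 4.51% = 8.3609%
α = realised − required = 11.5819% − 8.3609% = +3.22%

+3.22%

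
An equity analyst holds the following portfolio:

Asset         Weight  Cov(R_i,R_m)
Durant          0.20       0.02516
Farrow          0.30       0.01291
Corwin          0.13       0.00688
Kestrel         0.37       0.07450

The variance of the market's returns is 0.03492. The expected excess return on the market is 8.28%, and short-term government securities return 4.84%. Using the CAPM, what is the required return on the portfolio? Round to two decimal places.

β_Durant = 0.02516 / 0.03492 = 0.7205
β_Farrow = 0.01291 / 0.03492 = 0.3697
β_Corwin = 0.00688 / 0.03492 = 0.1970
β_Kestrel = 0.07450 / 0.03492 = 2.1334
β_P = Σ w_i β_i = 0.20×0.7205 + 0.30×0.3697 + 0.13×0.1970 + 0.37×2.1334 = 1.0700
E(R_P) = R_f + β_P × MRP = 4.84% + 1.0700 × 8.28% = 13.70%

13.70%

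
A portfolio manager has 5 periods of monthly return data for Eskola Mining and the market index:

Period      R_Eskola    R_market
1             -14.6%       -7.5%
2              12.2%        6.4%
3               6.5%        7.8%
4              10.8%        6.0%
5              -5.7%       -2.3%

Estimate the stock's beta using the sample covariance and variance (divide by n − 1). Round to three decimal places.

Mean R_i = (-14.6 + 12.2 + 6.5 + 10.8 − 5.7) / 5 = 1.8400%
Mean R_m = (-7.5 + 6.4 + 7.8 + 6.0 − 2.3) / 5 = 2.0800%
Σ(R_i − R̄_i)(R_m − R̄_m) = 297.0540  ⇒  Cov = 297.0540 / 4 = 74.2635
Σ(R_m − R̄_m)² = 177.7080  ⇒  Var(R_m) = 177.7080 / 4 = 44.4270
β = Cov / Var(R_m) = 74.2635 / 44.4270 = 1.6716

1.672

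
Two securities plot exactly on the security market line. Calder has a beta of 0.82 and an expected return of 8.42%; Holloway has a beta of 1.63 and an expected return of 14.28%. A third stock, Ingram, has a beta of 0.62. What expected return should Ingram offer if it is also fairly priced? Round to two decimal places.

6.97%

MRP (SML slope) = (14.28% − 8.42%) / (1.63 − 0.82) = 5.86% / 0.81 = 7.2346%
R_f (intercept) = 8.42% − 0.82 × 7.2346% = 2.4876%
E(R_Ingram) = R_f + β × MRP = 2.4876% + 0.62 × 7.2346% = 6.97%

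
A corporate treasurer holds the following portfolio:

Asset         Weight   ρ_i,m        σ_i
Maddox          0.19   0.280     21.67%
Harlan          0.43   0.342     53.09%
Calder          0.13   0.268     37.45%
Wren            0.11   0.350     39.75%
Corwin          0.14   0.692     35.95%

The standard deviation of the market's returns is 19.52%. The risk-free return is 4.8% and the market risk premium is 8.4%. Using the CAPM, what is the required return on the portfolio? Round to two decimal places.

β_Maddox = 0.280 × 21.67% / 19.52% = 0.3108
β_Harlan = 0.342 × 53.09% / 19.52% = 0.9302
β_Calder = 0.268 × 37.45% / 19.52% = 0.5142
β_Wren = 0.350 × 39.75% / 19.52% = 0.7127
β_Corwin = 0.692 × 35.95% / 19.52% = 1.2745
β_P = Σ w_i β_i = 0.19×0.3108 + 0.43×0.9302 + 0.13×0.5142 + 0.11×0.7127 + 0.14×1.2745 = 0.7827
E(R_P) = R_f + β_P × MRP = 4.8% + 0.7827 × 8.4% = 11.37%

11.37%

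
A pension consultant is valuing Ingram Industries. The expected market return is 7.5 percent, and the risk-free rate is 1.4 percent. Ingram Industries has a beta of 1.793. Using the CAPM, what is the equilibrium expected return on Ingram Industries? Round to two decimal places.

12.34%

Market risk premium = E(R_m) − R_f = 7.5% − 1.4% = 6.10%
E(R) = R_f + β × MRP = 1.4% + 1.793 × 6.1% = 12.34%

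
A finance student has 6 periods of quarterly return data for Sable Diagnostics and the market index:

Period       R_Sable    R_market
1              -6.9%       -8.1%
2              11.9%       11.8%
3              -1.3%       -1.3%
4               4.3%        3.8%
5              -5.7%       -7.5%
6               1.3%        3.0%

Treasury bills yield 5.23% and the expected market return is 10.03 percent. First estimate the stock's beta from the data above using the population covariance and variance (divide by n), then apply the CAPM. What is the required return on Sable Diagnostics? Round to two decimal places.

9.60%

Mean R_i = (-6.9 + 11.9 − 1.3 + 4.3 − 5.7 + 1.3) / 6 = 0.6000%
Mean R_m = (-8.1 + 11.8 − 1.3 + 3.8 − 7.5 + 3.0) / 6 = 0.2833%
Σ(R_i − R̄_i)(R_m − R̄_m) = 259.9700  ⇒  Cov = 259.9700 / 6 = 43.3283
Σ(R_m − R̄_m)² = 285.7483  ⇒  Var(R_m) = 285.7483 / 6 = 47.6247
β = Cov / Var(R_m) = 43.3283 / 47.6247 = 0.9098
MRP = 10.03% − 5.23% = 4.80%
E(R) = R_f + β × MRP = 5.23% + 0.9098 × 4.80% = 9.60%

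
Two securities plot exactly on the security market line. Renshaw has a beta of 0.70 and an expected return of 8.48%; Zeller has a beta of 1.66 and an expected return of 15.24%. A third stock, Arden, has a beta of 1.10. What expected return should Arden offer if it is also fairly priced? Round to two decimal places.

MRP (SML slope) = (15.24% − 8.48%) / (1.66 − 0.70) = 6.76% / 0.96 = 7.0417%
R_f (intercept) = 8.48% − 0.70 × 7.0417% = 3.5508%
E(R_Arden) = R_f + β × MRP = 3.5508% + 1.10 × 7.0417% = 11.30%

11.30%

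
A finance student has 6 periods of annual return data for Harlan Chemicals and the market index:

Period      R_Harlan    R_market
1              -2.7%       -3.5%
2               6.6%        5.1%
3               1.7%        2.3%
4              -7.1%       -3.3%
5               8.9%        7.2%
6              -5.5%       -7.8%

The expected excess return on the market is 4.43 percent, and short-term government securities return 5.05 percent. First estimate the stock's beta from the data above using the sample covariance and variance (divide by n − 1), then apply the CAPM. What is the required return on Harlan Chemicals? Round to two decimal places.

9.75%

Mean R_i = (-2.7 + 6.6 + 1.7 − 7.1 + 8.9 − 5.5) / 6 = 0.3167%
Mean R_m = (-3.5 + 5.1 + 2.3 − 3.3 + 7.2 − 7.8) / 6 = 0.0000%
Σ(R_i − R̄_i)(R_m − R̄_m) = 177.4300  ⇒  Cov = 177.4300 / 5 = 35.4860
Σ(R_m − R̄_m)² = 167.1200  ⇒  Var(R_m) = 167.1200 / 5 = 33.4240
β = Cov / Var(R_m) = 35.4860 / 33.4240 = 1.0617
E(R) = R_f + β × MRP = 5.05% + 1.0617 × 4.43% = 9.75%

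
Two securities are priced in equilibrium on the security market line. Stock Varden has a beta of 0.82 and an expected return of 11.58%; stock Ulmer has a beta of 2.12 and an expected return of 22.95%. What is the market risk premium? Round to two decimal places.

8.75%

Both satisfy E(R) = R_f + β·MRP, so the slope of the SML is
MRP = (22.95% − 11.58%) / (2.12 − 0.82) = 11.37% / 1.30 = 8.7462%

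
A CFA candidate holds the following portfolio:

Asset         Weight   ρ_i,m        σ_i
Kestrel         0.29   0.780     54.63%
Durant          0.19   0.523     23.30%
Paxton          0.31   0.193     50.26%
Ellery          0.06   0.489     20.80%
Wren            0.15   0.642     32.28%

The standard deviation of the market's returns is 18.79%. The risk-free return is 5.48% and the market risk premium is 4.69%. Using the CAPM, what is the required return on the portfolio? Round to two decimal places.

10.82%

β_Kestrel = 0.780 × 54.63% / 18.79% = 2.2678
β_Durant = 0.523 × 23.30% / 18.79% = 0.6485
β_Paxton = 0.193 × 50.26% / 18.79% = 0.5162
β_Ellery = 0.489 × 20.80% / 18.79% = 0.5413
β_Wren = 0.642 × 32.28% / 18.79% = 1.1029
β_P = Σ w_i β_i = 0.29×2.2678 + 0.19×0.6485 + 0.31×0.5162 + 0.06×0.5413 + 0.15×1.1029 = 1.1388
E(R_P) = R_f + β_P × MRP = 5.48% + 1.1388 × 4.69% = 10.82%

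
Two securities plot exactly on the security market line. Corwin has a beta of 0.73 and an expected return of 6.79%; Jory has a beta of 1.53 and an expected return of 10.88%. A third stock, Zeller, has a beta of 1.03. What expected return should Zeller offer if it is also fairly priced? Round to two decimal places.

8.32%

MRP (SML slope) = (10.88% − 6.79%) / (1.53 − 0.73) = 4.09% / 0.80 = 5.1125%
R_f (intercept) = 6.79% − 0.73 × 5.1125% = 3.0579%
E(R_Zeller) = R_f + β × MRP = 3.0579% + 1.03 × 5.1125% = 8.32%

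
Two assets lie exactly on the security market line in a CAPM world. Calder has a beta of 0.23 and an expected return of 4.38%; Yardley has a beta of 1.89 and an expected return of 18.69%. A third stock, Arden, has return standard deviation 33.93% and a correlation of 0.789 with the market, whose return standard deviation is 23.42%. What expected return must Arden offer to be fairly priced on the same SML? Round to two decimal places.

MRP = (18.69% − 4.38%) / (1.89 − 0.23) = 8.6205%
R_f = 4.38% − 0.23 × 8.6205% = 2.3973%
β_Arden = ρ·σ_i/σ_m = 0.789 × 33.93 / 23.42 = 1.1431
E(R_Arden) = R_f + β × MRP = 2.3973% + 1.1431 × 8.6205% = 12.25%

12.25%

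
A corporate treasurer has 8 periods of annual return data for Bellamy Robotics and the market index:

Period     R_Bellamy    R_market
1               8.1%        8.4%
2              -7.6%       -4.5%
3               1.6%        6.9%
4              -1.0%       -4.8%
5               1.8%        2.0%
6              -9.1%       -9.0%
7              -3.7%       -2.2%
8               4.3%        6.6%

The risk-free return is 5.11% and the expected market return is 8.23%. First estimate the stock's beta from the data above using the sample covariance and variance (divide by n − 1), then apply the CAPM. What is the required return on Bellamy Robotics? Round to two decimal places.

Mean R_i = (8.1 − 7.6 + 1.6 − 1.0 + 1.8 − 9.1 − 3.7 + 4.3) / 8 = -0.7000%
Mean R_m = (8.4 − 4.5 + 6.9 − 4.8 + 2.0 − 9.0 − 2.2 + 6.6) / 8 = 0.4250%
Σ(R_i − R̄_i)(R_m − R̄_m) = 242.4800  ⇒  Cov = 242.4800 / 7 = 34.6400
Σ(R_m − R̄_m)² = 293.4150  ⇒  Var(R_m) = 293.4150 / 7 = 41.9164
β = Cov / Var(R_m) = 34.6400 / 41.9164 = 0.8264
MRP = 8.23% − 5.11% = 3.12%
E(R) = R_f + β × MRP = 5.11% + 0.8264 × 3.12% = 7.69%

7.69%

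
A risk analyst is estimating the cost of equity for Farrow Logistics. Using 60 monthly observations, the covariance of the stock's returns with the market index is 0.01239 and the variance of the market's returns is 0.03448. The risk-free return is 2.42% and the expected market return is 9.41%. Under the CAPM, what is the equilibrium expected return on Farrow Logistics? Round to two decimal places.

β = Cov(R_i, R_m) / Var(R_m) = 0.01239 / 0.03448 = 0.3593
MRP = 9.41% − 2.42% = 6.99%
E(R) = R_f + β × MRP = 2.42% + 0.3593 × 6.99% = 4.93%

4.93%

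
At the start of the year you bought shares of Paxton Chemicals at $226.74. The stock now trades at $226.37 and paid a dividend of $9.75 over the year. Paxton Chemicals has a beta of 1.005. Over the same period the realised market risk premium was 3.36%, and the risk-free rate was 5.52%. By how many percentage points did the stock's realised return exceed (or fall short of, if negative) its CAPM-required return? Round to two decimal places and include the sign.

-4.76%

Realised HPR = (P1 + D1 − P0) / P0 = (226.37 + 9.75 − 226.74) / 226.74 = 9.38 / 226.74 = 4.1369%
CAPM required = R_f + β·MRP = 5.52% + 1.005 × 3.36% = 8.89680%
α = realised − required = 4.1369% − 8.89680% = -4.76%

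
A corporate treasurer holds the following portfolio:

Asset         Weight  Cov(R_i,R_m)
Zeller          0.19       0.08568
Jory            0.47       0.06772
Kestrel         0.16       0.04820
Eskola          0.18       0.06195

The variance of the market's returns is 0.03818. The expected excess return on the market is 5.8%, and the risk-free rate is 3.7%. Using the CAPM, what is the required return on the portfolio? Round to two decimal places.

β_Zeller = 0.08568 / 0.03818 = 2.2441
β_Jory = 0.06772 / 0.03818 = 1.7737
β_Kestrel = 0.04820 / 0.03818 = 1.2624
β_Eskola = 0.06195 / 0.03818 = 1.6226
β_P = Σ w_i β_i = 0.19×2.2441 + 0.47×1.7737 + 0.16×1.2624 + 0.18×1.6226 = 1.7541
E(R_P) = R_f + β_P × MRP = 3.7% + 1.7541 × 5.8% = 13.87%

13.87%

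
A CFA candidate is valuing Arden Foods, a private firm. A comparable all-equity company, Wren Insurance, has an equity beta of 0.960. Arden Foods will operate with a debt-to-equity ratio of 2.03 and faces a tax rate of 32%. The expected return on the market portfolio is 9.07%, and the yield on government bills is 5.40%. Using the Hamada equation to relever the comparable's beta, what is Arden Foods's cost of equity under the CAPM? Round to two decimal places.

β_L = β_U × [1 + (1 − t)(D/E)] = 0.960 × [1 + (1 − 0.32) × 2.03]
    = 0.960 × [1 + 0.68 × 2.03] = 0.960 × 2.3804 = 2.2852
MRP = 9.07% − 5.40% = 3.67%
E(R) = R_f + β_L × MRP = 5.40% + 2.2852 × 3.67% = 13.79%

13.79%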